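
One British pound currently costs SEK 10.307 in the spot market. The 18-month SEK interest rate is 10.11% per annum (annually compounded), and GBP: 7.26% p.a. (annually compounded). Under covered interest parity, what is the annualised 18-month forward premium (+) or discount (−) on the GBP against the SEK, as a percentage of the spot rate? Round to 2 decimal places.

+2.67%

T = 18/12 years.
F = S · g_SEK/g_GBP = 10.307 × 1.1554207/1.1108532 = 10.720517.
Annualised premium = (F − S)/S × (1/T) = (10.720517 − 10.307)/10.307 ÷ (18/12) = 2.67%.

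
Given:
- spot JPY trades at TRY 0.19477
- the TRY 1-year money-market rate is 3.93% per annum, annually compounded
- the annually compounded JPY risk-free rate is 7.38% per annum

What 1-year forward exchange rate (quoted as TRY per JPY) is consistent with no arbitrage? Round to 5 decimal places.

0.18851

T = 1 year.
Growth of 1 TRY over T: (1 + 0.0393)^1 = 1.039300.
JPY accumulates by (1 + 0.0738)^1 = 1.073800.
So F = 0.19477 × 1.039300 / 1.073800 = 0.1885123 (TRY/JPY).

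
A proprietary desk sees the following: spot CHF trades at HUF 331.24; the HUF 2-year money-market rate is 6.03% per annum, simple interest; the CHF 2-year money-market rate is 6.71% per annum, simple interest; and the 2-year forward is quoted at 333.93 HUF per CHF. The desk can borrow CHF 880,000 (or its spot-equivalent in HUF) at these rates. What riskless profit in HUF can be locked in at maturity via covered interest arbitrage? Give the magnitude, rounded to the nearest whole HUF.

T = 2 years.
Route A — deposit CHF, sell forward: 880,000 × 1.134200 × 333.93 = HUF 333,294,197.28.
Route B — convert at spot, deposit HUF: 880,000 × 331.24 × 1.120600 = HUF 326,645,038.72.
The quoted forward overvalues CHF, so borrow HUF, buy CHF at spot, deposit the CHF at 6.71%, and sell the proceeds forward at 333.93.
The gap between the two covered legs is HUF 6,649,159.

HUF 6,649,159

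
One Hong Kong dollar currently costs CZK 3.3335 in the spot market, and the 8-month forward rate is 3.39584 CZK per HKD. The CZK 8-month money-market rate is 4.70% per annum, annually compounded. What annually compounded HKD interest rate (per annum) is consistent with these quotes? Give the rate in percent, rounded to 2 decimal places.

1.83%

T = 8/12 years.
F/S = 3.39584/3.3335 = 1.0187011 = (growth of CZK) / (growth of HKD).
The CZK side grows by (1 + 0.0470)^(8/12) = 1.0310929.
That pins the HKD growth at 1.0121643.
Annualise: 1.0121643^(12/8) − 1 = 0.018302 = 1.83%.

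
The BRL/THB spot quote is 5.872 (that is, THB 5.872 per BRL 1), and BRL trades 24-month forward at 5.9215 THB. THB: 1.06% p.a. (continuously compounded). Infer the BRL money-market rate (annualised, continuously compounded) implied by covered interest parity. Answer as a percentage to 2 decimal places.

0.64%

T = 2 years.
F/S = 5.9215/5.872 = 1.0084298 = (growth of THB) / (growth of BRL).
THB growth factor: e^(0.0106×2) = 1.0214263.
So the BRL growth factor = 1.0128879.
r = ln(1.0128879)/2 = 0.006403 → 0.64%.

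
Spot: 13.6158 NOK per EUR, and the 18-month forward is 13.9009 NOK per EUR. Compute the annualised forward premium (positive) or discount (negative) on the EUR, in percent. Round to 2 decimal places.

T = 18/12 years.
(F − S)/S = (13.9009 − 13.6158)/13.6158 = 0.0209389.
Per annum: 0.0209389 / (18/12) = 0.013959 = 1.40%.

+1.40%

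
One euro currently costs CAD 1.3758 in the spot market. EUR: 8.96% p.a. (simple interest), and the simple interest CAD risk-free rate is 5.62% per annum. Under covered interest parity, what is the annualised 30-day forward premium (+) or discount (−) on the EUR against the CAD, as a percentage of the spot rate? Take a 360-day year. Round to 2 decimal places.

-3.32%

T = 30/360 years.
F = S · g_CAD/g_EUR = 1.3758 × 1.0046833/1.0074667 = 1.3719990.
(F − S)/S ÷ T = (1.3719990 − 1.3758)/1.3758/(30/360) = -0.033153 → -3.32%.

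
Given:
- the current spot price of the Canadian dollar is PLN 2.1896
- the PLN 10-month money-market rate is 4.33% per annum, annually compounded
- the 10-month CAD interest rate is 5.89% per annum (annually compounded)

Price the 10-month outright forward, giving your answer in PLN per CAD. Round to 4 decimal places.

T = 10/12 years.
PLN accumulates by (1 + 0.0433)^(10/12) = 1.0359553.
Growth of 1 CAD over T: (1 + 0.0589)^(10/12) = 1.0488478.
CIP: F = S · (grow PLN)/(grow CAD) = 2.1896 × 1.0359553/1.0488478 = 2.162685 PLN per CAD.

2.1627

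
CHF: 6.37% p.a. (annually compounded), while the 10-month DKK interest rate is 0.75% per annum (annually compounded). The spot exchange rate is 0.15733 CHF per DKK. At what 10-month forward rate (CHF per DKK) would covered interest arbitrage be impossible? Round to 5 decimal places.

T = 10/12 years.
Growth of 1 CHF over T: (1 + 0.0637)^(10/12) = 1.0528083.
Growth of 1 DKK over T: (1 + 0.0075)^(10/12) = 1.0062461.
CIP: F = S · (grow CHF)/(grow DKK) = 0.15733 × 1.0528083/1.0062461 = 0.1646102 CHF per DKK.

0.16461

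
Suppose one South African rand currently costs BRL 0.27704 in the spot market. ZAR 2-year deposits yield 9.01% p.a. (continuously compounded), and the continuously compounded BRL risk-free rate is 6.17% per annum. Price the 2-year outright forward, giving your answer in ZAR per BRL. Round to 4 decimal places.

3.8205

T = 2 years.
BRL accumulates by e^(0.0617×2) = 1.1313369.
ZAR growth factor: e^(0.0901×2) = 1.1974568.
So F = 0.27704 × 1.1313369 / 1.1974568 = 0.2617427 (BRL/ZAR).
Invert for ZAR per BRL: 1 / 0.2617427 = 3.8205.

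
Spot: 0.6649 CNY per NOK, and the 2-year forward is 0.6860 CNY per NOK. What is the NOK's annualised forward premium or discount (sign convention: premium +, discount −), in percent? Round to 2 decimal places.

+1.59%

T = 2 years.
NOK trades forward at +3.17341% vs spot over the period.
Annualise by dividing by T: 0.0317341 / 2 = 0.015867 → 1.59%.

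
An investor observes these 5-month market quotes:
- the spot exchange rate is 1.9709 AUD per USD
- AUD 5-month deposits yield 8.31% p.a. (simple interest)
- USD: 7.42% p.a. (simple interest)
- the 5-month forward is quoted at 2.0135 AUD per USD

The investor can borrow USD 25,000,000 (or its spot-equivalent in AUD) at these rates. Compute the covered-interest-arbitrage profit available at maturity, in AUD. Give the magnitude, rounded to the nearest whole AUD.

T = 5/12 years.
Invest the USD and cover forward: 25,000,000 × 1.0309166667 × 2.0135 = AUD 51,893,767.71.
Convert at spot and invest in AUD: 25,000,000 × 1.9709 × 1.034625 = AUD 50,978,560.31.
The quoted forward overvalues USD, so borrow AUD, buy USD at spot, deposit the USD at 7.42%, and sell the proceeds forward at 2.0135.
Arbitrage profit = |51,893,767.71 − 50,978,560.31| = AUD 915,207.

AUD 915,207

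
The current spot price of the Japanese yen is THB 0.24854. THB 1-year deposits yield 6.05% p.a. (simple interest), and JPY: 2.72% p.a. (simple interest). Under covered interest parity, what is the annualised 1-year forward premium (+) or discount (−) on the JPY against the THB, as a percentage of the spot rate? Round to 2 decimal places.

T = 1 year.
CIP forward (THB per JPY) = 0.24854 × 1.060500/1.027200 = 0.25659723.
(F − S)/S ÷ T = (0.25659723 − 0.24854)/0.24854/1 = 0.032418 → 3.24%.

+3.24%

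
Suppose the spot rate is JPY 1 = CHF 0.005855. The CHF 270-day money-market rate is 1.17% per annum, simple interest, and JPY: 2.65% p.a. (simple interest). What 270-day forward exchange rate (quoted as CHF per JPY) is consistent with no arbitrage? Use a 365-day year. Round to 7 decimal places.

T = 270/365 years.
Growth of 1 CHF over T: 1 + 0.0117×270/365 = 1.0086548.
Growth of 1 JPY over T: 1 + 0.0265×270/365 = 1.0196027.
Forward (CHF per JPY) = 0.005855 × 1.0086548 / 1.0196027 = 0.005792132.

0.0057921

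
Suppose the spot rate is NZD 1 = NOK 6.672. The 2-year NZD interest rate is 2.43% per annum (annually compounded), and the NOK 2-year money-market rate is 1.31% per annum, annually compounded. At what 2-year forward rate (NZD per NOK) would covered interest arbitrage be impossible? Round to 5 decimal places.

0.15321

T = 2 years.
Growth of 1 NOK over T: (1 + 0.0131)^2 = 1.0263716.
Growth of 1 NZD over T: (1 + 0.0243)^2 = 1.0491905.
CIP: F = S · (grow NOK)/(grow NZD) = 6.672 × 1.0263716/1.0491905 = 6.526890 NOK per NZD.
Invert for NZD per NOK: 1 / 6.526890 = 0.15321.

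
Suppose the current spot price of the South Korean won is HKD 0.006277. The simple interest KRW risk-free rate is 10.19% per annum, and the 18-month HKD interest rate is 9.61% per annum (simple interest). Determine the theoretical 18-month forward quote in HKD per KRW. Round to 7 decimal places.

0.0062296

T = 18/12 years.
HKD accumulates by 1 + 0.0961×18/12 = 1.144150.
KRW growth factor: 1 + 0.1019×18/12 = 1.152850.
So F = 0.006277 × 1.144150 / 1.152850 = 0.006229631 (HKD/KRW).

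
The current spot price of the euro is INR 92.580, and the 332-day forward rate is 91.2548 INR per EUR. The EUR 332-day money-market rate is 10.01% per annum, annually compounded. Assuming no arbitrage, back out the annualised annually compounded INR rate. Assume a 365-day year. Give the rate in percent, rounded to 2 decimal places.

T = 332/365 years.
F/S = 91.2548/92.58 = 0.9856859 = (growth of INR) / (growth of EUR).
EUR growth factor: (1 + 0.1001)^(332/365) = 1.0906521.
So the INR growth factor = 1.0750404.
Annualise: 1.0750404^(365/332) − 1 = 0.082800 = 8.28%.

8.28%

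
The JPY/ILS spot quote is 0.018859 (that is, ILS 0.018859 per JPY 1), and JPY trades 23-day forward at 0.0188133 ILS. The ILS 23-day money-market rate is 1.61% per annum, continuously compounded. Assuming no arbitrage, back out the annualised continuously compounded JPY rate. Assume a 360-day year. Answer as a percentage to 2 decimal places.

T = 23/360 years.
By CIP, F/S equals the ILS-to-JPY growth ratio: 0.0188133/0.018859 = 0.9975768.
The ILS side grows by e^(0.0161×23/360) = 1.0010291.
So the JPY growth factor = 1.0034607.
r = ln(1.0034607)/(23/360) = 0.054074 → 5.41%.

5.41%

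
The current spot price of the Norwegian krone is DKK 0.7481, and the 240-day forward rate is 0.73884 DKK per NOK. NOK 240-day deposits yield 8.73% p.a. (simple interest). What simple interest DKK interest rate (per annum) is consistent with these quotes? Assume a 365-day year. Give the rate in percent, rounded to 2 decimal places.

T = 240/365 years.
CIP gives F = S · g_DKK/g_NOK, so g_DKK/g_NOK = 0.73884/0.7481 = 0.9876220.
The NOK side grows by 1 + 0.0873×240/365 = 1.0574027.
That pins the DKK growth at 1.0443142.
(1.0443142 − 1)/T = 0.067395, i.e. 6.74%.

6.74%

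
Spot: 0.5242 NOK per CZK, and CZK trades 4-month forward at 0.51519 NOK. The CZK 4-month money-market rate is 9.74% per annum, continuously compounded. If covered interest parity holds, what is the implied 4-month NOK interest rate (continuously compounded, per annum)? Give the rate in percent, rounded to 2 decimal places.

4.54%

T = 4/12 years.
By CIP, F/S equals the NOK-to-CZK growth ratio: 0.51519/0.5242 = 0.9828119.
CZK growth factor: e^(0.0974×4/12) = 1.0329995.
That pins the NOK growth at 1.0152442.
r = ln(1.0152442)/(4/12) = 0.045388 → 4.54%.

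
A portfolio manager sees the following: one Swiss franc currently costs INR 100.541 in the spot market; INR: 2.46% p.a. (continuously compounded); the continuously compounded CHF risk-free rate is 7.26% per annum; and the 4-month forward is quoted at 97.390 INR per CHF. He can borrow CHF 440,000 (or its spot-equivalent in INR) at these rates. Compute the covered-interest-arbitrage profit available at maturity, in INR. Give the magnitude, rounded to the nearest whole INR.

INR 701,025

T = 4/12 years.
Route A — deposit CHF, sell forward: 440,000 × 1.0244951964 × 97.390 = INR 43,901,258.36.
Route B — convert at spot, deposit INR: 440,000 × 100.541 × 1.0082337121 = INR 44,602,283.29.
The quoted forward undervalues CHF, so borrow CHF, convert to INR at spot, deposit the INR at 2.46%, and buy CHF forward at 97.390 to cover the loan.
Profit = 44,602,283.29 − 43,901,258.36 = INR 701,025.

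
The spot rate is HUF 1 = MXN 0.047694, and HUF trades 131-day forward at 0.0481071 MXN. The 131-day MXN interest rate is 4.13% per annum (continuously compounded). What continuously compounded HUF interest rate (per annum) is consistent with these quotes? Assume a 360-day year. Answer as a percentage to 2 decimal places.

T = 131/360 years.
By CIP, F/S equals the MXN-to-HUF growth ratio: 0.0481071/0.047694 = 1.0086615.
MXN growth factor: e^(0.0413×131/360) = 1.0151421.
Hence g_HUF = 1.006425.
Take logs: ln 1.006425 / (131/360) = 0.017600, so 1.76%.

1.76%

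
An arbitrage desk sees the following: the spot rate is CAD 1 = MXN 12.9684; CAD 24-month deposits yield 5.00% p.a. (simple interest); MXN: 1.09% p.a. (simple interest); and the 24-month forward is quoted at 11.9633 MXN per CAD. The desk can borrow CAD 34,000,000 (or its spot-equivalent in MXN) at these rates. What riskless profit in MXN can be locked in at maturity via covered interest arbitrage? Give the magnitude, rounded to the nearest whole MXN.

T = 2 years.
Invest the CAD and cover forward: 34,000,000 × 1.100000 × 11.9633 = MXN 447,427,420.00.
Convert at spot and invest in MXN: 34,000,000 × 12.9684 × 1.021800 = MXN 450,537,778.08.
The quoted forward undervalues CAD, so borrow CAD, convert to MXN at spot, deposit the MXN at 1.09%, and buy CAD forward at 11.9633 to cover the loan.
The gap between the two covered legs is MXN 3,110,358.

MXN 3,110,358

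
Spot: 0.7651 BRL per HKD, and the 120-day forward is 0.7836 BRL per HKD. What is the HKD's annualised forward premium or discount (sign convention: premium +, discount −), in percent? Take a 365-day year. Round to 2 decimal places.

T = 120/365 years.
HKD trades forward at +2.41798% vs spot over the period.
Annualise by dividing by T: 0.0241798 / (120/365) = 0.073547 → 7.35%.

+7.35%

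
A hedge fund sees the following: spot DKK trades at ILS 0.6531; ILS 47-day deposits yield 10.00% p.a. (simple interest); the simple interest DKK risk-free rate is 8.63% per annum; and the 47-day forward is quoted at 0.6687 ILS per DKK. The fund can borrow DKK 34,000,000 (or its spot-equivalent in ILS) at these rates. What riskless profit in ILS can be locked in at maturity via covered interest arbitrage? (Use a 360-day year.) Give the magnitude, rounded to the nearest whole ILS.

ILS 496,659

T = 47/360 years.
Invest the DKK and cover forward: 34,000,000 × 1.0112669444 × 0.6687 = ILS 22,991,962.99.
Convert at spot and invest in ILS: 34,000,000 × 0.6531 × 1.0130555556 = ILS 22,495,303.83.
The quoted forward overvalues DKK, so borrow ILS, buy DKK at spot, deposit the DKK at 8.63%, and sell the proceeds forward at 0.6687.
Profit = 22,991,962.99 − 22,495,303.83 = ILS 496,659.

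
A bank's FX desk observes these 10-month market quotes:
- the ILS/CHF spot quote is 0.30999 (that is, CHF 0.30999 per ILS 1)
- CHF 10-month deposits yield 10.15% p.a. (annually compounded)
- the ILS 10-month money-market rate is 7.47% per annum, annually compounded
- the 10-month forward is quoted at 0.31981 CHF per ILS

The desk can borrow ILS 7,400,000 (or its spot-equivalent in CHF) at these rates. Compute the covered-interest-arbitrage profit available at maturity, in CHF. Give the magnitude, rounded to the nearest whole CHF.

T = 10/12 years.
Invest the ILS and cover forward: 7,400,000 × 1.061873316 × 0.31981 = CHF 2,513,023.02.
Convert at spot and invest in CHF: 7,400,000 × 0.30999 × 1.08389468 = CHF 2,486,374.19.
The quoted forward overvalues ILS, so borrow CHF, buy ILS at spot, deposit the ILS at 7.47%, and sell the proceeds forward at 0.31981.
The gap between the two covered legs is CHF 26,649.

CHF 26,649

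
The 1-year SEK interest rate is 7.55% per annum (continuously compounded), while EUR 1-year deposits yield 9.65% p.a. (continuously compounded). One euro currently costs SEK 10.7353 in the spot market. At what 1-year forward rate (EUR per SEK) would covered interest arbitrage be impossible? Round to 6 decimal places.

0.095127

T = 1 year.
Growth of 1 SEK over T: e^(0.0755×1) = 1.0784232.
EUR accumulates by e^(0.0965×1) = 1.1013096.
So F = 10.7353 × 1.0784232 / 1.1013096 = 10.51221 (SEK/EUR).
Invert for EUR per SEK: 1 / 10.51221 = 0.095127.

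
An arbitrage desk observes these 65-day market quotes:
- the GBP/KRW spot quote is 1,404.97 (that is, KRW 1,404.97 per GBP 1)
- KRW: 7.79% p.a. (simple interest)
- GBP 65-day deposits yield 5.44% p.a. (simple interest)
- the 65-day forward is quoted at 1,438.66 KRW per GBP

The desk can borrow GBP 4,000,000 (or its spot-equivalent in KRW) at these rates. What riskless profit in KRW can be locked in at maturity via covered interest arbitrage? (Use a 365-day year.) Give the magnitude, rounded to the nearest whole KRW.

T = 65/365 years.
Route A — deposit GBP, sell forward: 4,000,000 × 1.009687671233 × 1438.66 = KRW 5,810,389,060.38.
Route B — convert at spot, deposit KRW: 4,000,000 × 1404.97 × 1.01387260274 = KRW 5,697,842,362.69.
The quoted forward overvalues GBP, so borrow KRW, buy GBP at spot, deposit the GBP at 5.44%, and sell the proceeds forward at 1,438.66.
The gap between the two covered legs is KRW 112,546,698.

KRW 112,546,698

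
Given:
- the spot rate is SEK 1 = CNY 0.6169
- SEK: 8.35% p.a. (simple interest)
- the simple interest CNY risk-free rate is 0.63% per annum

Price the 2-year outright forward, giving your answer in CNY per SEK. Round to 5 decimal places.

0.53528

T = 2 years.
Growth of 1 CNY over T: 1 + 0.0063×2 = 1.012600.
SEK growth factor: 1 + 0.0835×2 = 1.167000.
CIP: F = S · (grow CNY)/(grow SEK) = 0.6169 × 1.012600/1.167000 = 0.5352810 CNY per SEK.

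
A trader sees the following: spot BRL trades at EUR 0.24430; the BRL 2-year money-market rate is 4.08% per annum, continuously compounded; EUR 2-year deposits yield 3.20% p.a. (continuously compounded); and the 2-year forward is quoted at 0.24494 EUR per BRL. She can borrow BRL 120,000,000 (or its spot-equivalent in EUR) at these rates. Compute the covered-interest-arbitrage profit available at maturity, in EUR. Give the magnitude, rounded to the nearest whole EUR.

EUR 638,261

T = 2 years.
Route A — deposit BRL, sell forward: 120,000,000 × 1.0850217143 × 0.24494 = EUR 31,891,826.24.
Route B — convert at spot, deposit EUR: 120,000,000 × 0.24430 × 1.0660923988 = EUR 31,253,564.76.
The quoted forward overvalues BRL, so borrow EUR, buy BRL at spot, deposit the BRL at 4.08%, and sell the proceeds forward at 0.24494.
The gap between the two covered legs is EUR 638,261.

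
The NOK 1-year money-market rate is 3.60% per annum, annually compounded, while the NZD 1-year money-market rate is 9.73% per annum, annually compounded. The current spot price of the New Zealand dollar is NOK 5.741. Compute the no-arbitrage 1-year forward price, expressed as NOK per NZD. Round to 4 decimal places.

5.4203

T = 1 year.
NOK accumulates by (1 + 0.0360)^1 = 1.036000.
NZD accumulates by (1 + 0.0973)^1 = 1.097300.
Forward (NOK per NZD) = 5.741 × 1.036000 / 1.097300 = 5.420283.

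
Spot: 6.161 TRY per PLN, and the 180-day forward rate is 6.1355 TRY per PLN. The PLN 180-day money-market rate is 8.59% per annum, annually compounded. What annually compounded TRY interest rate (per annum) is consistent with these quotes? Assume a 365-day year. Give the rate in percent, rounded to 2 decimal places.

7.68%

T = 180/365 years.
F/S = 6.1355/6.161 = 0.9958611 = (growth of TRY) / (growth of PLN).
PLN growth factor: (1 + 0.0859)^(180/365) = 1.0414772.
So the TRY growth factor = 1.0371666.
r = 1.0371666^(365/180) − 1 = 0.076806 → 7.68%.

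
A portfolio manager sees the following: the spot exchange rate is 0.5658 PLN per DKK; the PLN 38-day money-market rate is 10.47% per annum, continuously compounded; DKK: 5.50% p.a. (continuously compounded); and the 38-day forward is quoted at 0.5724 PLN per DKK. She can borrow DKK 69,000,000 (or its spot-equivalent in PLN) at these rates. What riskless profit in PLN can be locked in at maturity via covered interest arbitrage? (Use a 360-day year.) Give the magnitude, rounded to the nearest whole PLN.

PLN 251,509

T = 38/360 years.
Invest the DKK and cover forward: 69,000,000 × 1.0058224405 × 0.5724 = PLN 39,725,560.78.
Convert at spot and invest in PLN: 69,000,000 × 0.5658 × 1.0111129619 = PLN 39,474,052.26.
The quoted forward overvalues DKK, so borrow PLN, buy DKK at spot, deposit the DKK at 5.50%, and sell the proceeds forward at 0.5724.
Profit = 39,725,560.78 − 39,474,052.26 = PLN 251,509.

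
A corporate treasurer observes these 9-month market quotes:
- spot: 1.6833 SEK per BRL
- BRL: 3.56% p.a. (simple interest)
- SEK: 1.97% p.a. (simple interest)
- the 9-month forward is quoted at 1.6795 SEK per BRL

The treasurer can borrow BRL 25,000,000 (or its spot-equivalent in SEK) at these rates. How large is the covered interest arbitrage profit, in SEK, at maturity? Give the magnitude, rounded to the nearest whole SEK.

SEK 404,297

T = 9/12 years.
Invest the BRL and cover forward: 25,000,000 × 1.026700 × 1.6795 = SEK 43,108,566.25.
Convert at spot and invest in SEK: 25,000,000 × 1.6833 × 1.014775 = SEK 42,704,268.94.
The quoted forward overvalues BRL, so borrow SEK, buy BRL at spot, deposit the BRL at 3.56%, and sell the proceeds forward at 1.6795.
Arbitrage profit = |43,108,566.25 − 42,704,268.94| = SEK 404,297.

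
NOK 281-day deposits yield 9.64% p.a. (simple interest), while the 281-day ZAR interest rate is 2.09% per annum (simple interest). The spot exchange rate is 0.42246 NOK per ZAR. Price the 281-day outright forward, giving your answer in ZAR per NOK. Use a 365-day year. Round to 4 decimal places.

T = 281/365 years.
NOK accumulates by 1 + 0.0964×281/365 = 1.0742148.
ZAR accumulates by 1 + 0.0209×281/365 = 1.0160901.
CIP: F = S · (grow NOK)/(grow ZAR) = 0.42246 × 1.0742148/1.0160901 = 0.4466265 NOK per ZAR.
Quoted the other way: 1/0.4466265 = 2.2390 ZAR per NOK.

2.2390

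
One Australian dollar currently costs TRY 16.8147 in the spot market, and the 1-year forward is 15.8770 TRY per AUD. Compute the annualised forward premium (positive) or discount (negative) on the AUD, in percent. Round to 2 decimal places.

T = 1 year.
(F − S)/S = (15.8770 − 16.8147)/16.8147 = -0.0557667.
Annualise by dividing by T: -0.0557667 / 1 = -0.055767 → -5.58%.

-5.58%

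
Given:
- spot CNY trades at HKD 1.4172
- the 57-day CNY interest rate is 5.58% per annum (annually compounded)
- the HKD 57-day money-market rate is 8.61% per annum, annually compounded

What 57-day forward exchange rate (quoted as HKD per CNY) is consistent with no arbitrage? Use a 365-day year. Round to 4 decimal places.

1.4235

T = 57/365 years.
Growth of 1 HKD over T: (1 + 0.0861)^(57/365) = 1.0129817.
Growth of 1 CNY over T: (1 + 0.0558)^(57/365) = 1.0085156.
CIP: F = S · (grow HKD)/(grow CNY) = 1.4172 × 1.0129817/1.0085156 = 1.423476 HKD per CNY.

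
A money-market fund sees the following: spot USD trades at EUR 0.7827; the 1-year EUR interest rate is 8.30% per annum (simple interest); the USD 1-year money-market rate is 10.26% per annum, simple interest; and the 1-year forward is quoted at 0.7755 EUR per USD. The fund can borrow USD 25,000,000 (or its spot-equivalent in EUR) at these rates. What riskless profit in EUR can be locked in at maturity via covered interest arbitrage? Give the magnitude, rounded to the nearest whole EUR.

EUR 185,055

T = 1 year.
Keep in USD, deliver into the forward: 25,000,000·1.102600·0.7755 = EUR 21,376,657.50.
Swap to EUR now, deposit: 25,000,000·0.7827·1.083000 = EUR 21,191,602.50.
The quoted forward overvalues USD, so borrow EUR, buy USD at spot, deposit the USD at 10.26%, and sell the proceeds forward at 0.7755.
Profit = 21,376,657.50 − 21,191,602.50 = EUR 185,055.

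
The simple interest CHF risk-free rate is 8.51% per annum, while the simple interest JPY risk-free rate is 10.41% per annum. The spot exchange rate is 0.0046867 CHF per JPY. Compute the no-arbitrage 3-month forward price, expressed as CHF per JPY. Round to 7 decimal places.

T = 3/12 years.
CHF accumulates by 1 + 0.0851×3/12 = 1.021275.
JPY growth factor: 1 + 0.1041×3/12 = 1.026025.
CIP: F = S · (grow CHF)/(grow JPY) = 0.0046867 × 1.021275/1.026025 = 0.004665003 CHF per JPY.

0.0046650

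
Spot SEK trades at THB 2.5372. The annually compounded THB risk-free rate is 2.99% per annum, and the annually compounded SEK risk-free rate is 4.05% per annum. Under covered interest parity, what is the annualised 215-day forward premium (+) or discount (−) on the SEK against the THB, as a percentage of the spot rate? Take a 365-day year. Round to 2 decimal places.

-1.02%

T = 215/365 years.
F = S · g_THB/g_SEK = 2.5372 × 1.0175056/1.0236613 = 2.5219428.
(F − S)/S ÷ T = (2.5219428 − 2.5372)/2.5372/(215/365) = -0.010209 → -1.02%.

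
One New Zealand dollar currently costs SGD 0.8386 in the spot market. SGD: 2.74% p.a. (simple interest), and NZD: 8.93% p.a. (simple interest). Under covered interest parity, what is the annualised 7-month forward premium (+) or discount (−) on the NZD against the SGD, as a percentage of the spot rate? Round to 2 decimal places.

T = 7/12 years.
F = S · g_SGD/g_NZD = 0.8386 × 1.0159833/1.0520917 = 0.8098188.
Annualised premium = (F − S)/S × (1/T) = (0.8098188 − 0.8386)/0.8386 ÷ (7/12) = -5.88%.

-5.88%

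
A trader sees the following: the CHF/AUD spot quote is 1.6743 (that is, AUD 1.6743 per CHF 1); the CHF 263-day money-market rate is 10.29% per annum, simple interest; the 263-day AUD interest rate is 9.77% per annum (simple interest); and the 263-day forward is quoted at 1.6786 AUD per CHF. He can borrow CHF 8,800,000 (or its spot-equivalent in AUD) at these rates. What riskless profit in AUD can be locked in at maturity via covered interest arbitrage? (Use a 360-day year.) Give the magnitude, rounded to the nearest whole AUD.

AUD 96,657

T = 263/360 years.
Route A — deposit CHF, sell forward: 8,800,000 × 1.0751741667 × 1.6786 = AUD 15,882,128.73.
Route B — convert at spot, deposit AUD: 8,800,000 × 1.6743 × 1.0713752778 = AUD 15,785,471.92.
The quoted forward overvalues CHF, so borrow AUD, buy CHF at spot, deposit the CHF at 10.29%, and sell the proceeds forward at 1.6786.
Arbitrage profit = |15,882,128.73 − 15,785,471.92| = AUD 96,657.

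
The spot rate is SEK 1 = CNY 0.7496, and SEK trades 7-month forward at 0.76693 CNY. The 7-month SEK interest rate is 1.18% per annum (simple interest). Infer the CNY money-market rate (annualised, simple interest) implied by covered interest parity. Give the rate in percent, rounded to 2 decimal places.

5.17%

T = 7/12 years.
By CIP, F/S equals the CNY-to-SEK growth ratio: 0.76693/0.7496 = 1.0231190.
The SEK side grows by 1 + 0.0118×7/12 = 1.0068833.
That pins the CNY growth at 1.0301614.
(1.0301614 − 1)/T = 0.051705, i.e. 5.17%.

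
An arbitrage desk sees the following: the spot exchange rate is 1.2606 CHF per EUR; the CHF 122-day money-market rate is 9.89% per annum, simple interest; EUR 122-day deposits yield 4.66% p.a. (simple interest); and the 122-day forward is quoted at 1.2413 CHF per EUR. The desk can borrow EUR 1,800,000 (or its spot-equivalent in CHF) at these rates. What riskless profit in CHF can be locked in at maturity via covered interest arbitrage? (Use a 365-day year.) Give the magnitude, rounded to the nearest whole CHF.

CHF 74,947

T = 122/365 years.
Invest the EUR and cover forward: 1,800,000 × 1.01557589 × 1.2413 = CHF 2,269,141.83.
Convert at spot and invest in CHF: 1,800,000 × 1.2606 × 1.033056986 = CHF 2,344,088.95.
The quoted forward undervalues EUR, so borrow EUR, convert to CHF at spot, deposit the CHF at 9.89%, and buy EUR forward at 1.2413 to cover the loan.
Arbitrage profit = |2,269,141.83 − 2,344,088.95| = CHF 74,947.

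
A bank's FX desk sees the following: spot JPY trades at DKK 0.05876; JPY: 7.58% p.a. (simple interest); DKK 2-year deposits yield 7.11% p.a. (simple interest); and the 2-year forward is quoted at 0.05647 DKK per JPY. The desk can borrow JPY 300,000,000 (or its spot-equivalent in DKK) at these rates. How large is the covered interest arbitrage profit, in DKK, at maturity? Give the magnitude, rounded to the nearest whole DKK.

DKK 625,446

T = 2 years.
Keep in JPY, deliver into the forward: 300,000,000·1.151600·0.05647 = DKK 19,509,255.60.
Swap to DKK now, deposit: 300,000,000·0.05876·1.142200 = DKK 20,134,701.60.
The quoted forward undervalues JPY, so borrow JPY, convert to DKK at spot, deposit the DKK at 7.11%, and buy JPY forward at 0.05647 to cover the loan.
The gap between the two covered legs is DKK 625,446.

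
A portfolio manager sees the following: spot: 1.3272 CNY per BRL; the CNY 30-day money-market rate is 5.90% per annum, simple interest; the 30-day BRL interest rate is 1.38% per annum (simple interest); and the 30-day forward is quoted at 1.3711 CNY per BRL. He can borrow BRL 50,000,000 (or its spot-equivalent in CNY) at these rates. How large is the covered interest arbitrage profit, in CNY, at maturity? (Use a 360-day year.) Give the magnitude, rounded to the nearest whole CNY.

T = 30/360 years.
Invest the BRL and cover forward: 50,000,000 × 1.001150 × 1.3711 = CNY 68,633,838.25.
Convert at spot and invest in CNY: 50,000,000 × 1.3272 × 1.0049166667 = CNY 66,686,270.00.
The quoted forward overvalues BRL, so borrow CNY, buy BRL at spot, deposit the BRL at 1.38%, and sell the proceeds forward at 1.3711.
The gap between the two covered legs is CNY 1,947,568.

CNY 1,947,568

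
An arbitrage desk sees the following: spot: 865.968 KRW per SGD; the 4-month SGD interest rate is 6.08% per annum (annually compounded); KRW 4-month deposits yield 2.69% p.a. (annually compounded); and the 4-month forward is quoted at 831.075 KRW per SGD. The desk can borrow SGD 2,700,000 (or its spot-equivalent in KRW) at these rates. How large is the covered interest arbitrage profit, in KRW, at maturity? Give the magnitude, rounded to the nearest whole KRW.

T = 4/12 years.
Keep in SGD, deliver into the forward: 2,700,000·1.01986926429·831.075 = KRW 2,288,487,191.81.
Swap to KRW now, deposit: 2,700,000·865.968·1.008887445974 = KRW 2,358,893,458.30.
The quoted forward undervalues SGD, so borrow SGD, convert to KRW at spot, deposit the KRW at 2.69%, and buy SGD forward at 831.075 to cover the loan.
Profit = 2,358,893,458.30 − 2,288,487,191.81 = KRW 70,406,266.

KRW 70,406,266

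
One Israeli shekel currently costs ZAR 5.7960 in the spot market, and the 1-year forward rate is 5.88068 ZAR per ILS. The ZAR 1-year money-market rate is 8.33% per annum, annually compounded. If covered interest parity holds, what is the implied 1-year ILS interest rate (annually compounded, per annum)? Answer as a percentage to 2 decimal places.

T = 1 year.
CIP gives F = S · g_ZAR/g_ILS, so g_ZAR/g_ILS = 5.88068/5.796 = 1.0146101.
The ZAR side grows by (1 + 0.0833)^1 = 1.083300.
So the ILS growth factor = 1.0677008.
r = 1.0677008^(1/1) − 1 = 0.067701 → 6.77%.

6.77%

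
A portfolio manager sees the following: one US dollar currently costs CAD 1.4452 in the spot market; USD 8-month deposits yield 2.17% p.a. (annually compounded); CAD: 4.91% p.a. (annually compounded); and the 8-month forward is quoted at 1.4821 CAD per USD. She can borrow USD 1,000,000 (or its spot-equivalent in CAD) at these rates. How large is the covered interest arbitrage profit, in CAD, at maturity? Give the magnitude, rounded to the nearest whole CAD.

T = 8/12 years.
Route A — deposit USD, sell forward: 1,000,000 × 1.014414844 × 1.4821 = CAD 1,503,464.24.
Route B — convert at spot, deposit CAD: 1,000,000 × 1.4452 × 1.032471149 = CAD 1,492,127.30.
The quoted forward overvalues USD, so borrow CAD, buy USD at spot, deposit the USD at 2.17%, and sell the proceeds forward at 1.4821.
Profit = 1,503,464.24 − 1,492,127.30 = CAD 11,337.

CAD 11,337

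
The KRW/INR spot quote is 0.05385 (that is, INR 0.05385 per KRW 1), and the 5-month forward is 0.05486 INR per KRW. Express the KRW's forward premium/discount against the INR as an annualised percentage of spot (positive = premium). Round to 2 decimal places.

+4.50%

T = 5/12 years.
KRW trades forward at +1.87558% vs spot over the period.
Annualise by dividing by T: 0.0187558 / (5/12) = 0.045014 → 4.50%.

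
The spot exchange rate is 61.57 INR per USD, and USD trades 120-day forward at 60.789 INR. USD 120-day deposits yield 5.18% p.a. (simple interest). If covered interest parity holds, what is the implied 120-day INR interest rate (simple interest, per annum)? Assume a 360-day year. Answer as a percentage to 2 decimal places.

1.31%

T = 120/360 years.
CIP gives F = S · g_INR/g_USD, so g_INR/g_USD = 60.789/61.57 = 0.9873153.
The USD side grows by 1 + 0.0518×120/360 = 1.0172667.
That pins the INR growth at 1.004363.
r = (1.004363 − 1)/(120/360) = 0.013089 → 1.31%.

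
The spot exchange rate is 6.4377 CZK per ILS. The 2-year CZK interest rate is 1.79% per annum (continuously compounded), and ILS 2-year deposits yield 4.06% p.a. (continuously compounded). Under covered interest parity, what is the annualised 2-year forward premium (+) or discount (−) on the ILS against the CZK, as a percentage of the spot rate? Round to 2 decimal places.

-2.22%

T = 2 years.
F = S · g_CZK/g_ILS = 6.4377 × 1.0364485/1.0845878 = 6.1519635.
(F − S)/S ÷ T = (6.1519635 − 6.4377)/6.4377/2 = -0.022192 → -2.22%.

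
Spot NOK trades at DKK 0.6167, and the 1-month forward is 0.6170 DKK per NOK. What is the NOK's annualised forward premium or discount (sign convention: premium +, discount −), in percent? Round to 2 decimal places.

T = 1/12 years.
NOK trades forward at +0.04865% vs spot over the period.
Annualise by dividing by T: 0.0004865 / (1/12) = 0.005838 → 0.58%.

+0.58%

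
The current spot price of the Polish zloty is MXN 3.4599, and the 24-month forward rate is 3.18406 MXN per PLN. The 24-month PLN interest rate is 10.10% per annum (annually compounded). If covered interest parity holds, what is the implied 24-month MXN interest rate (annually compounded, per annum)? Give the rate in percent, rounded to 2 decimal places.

T = 2 years.
CIP gives F = S · g_MXN/g_PLN, so g_MXN/g_PLN = 3.18406/3.4599 = 0.9202752.
The PLN side grows by (1 + 0.1010)^2 = 1.212201.
So the MXN growth factor = 1.1155585.
r = 1.1155585^(1/2) − 1 = 0.056200 → 5.62%.

5.62%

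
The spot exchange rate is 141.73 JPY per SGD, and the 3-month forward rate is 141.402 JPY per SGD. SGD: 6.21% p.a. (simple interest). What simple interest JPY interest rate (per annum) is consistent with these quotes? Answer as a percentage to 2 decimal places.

T = 3/12 years.
F/S = 141.402/141.73 = 0.9976857 = (growth of JPY) / (growth of SGD).
SGD growth factor: 1 + 0.0621×3/12 = 1.015525.
So the JPY growth factor = 1.0131748.
r = (1.0131748 − 1)/(3/12) = 0.052699 → 5.27%.

5.27%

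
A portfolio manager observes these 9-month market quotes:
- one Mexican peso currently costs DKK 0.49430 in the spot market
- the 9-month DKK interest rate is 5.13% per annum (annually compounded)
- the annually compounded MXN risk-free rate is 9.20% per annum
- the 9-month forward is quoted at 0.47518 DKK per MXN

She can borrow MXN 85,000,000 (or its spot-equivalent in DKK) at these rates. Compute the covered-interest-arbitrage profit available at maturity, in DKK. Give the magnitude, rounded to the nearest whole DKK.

T = 9/12 years.
Invest the MXN and cover forward: 85,000,000 × 1.0682354318 × 0.47518 = DKK 43,146,349.56.
Convert at spot and invest in DKK: 85,000,000 × 0.49430 × 1.0382334054 = DKK 43,621,895.64.
The quoted forward undervalues MXN, so borrow MXN, convert to DKK at spot, deposit the DKK at 5.13%, and buy MXN forward at 0.47518 to cover the loan.
The gap between the two covered legs is DKK 475,546.

DKK 475,546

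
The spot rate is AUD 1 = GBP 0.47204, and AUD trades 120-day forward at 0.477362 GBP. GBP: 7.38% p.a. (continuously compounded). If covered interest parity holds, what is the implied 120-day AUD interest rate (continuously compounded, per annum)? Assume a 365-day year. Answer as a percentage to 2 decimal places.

T = 120/365 years.
By CIP, F/S equals the GBP-to-AUD growth ratio: 0.477362/0.47204 = 1.0112745.
GBP growth factor: e^(0.0738×120/365) = 1.0245598.
Hence g_AUD = 1.0131372.
Take logs: ln 1.0131372 / (120/365) = 0.039699, so 3.97%.

3.97%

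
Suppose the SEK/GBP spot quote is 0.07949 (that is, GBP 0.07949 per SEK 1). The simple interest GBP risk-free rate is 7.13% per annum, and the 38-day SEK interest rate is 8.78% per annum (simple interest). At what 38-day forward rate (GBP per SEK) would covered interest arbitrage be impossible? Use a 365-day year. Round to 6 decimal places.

T = 38/365 years.
GBP accumulates by 1 + 0.0713×38/365 = 1.007423.
SEK growth factor: 1 + 0.0878×38/365 = 1.0091408.
Forward (GBP per SEK) = 0.07949 × 1.007423 / 1.0091408 = 0.07935469.

0.079355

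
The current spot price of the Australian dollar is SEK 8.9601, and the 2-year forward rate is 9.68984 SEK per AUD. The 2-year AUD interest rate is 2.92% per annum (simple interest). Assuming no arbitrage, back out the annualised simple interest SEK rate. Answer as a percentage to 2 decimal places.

T = 2 years.
By CIP, F/S equals the SEK-to-AUD growth ratio: 9.68984/8.9601 = 1.0814433.
The AUD side grows by 1 + 0.0292×2 = 1.058400.
Hence g_SEK = 1.1445996.
(1.1445996 − 1)/T = 0.072300, i.e. 7.23%.

7.23%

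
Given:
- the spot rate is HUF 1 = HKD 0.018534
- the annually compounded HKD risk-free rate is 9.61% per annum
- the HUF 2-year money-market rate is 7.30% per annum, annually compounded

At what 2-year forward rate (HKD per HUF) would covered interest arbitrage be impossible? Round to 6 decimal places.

T = 2 years.
Growth of 1 HKD over T: (1 + 0.0961)^2 = 1.2014352.
Growth of 1 HUF over T: (1 + 0.0730)^2 = 1.151329.
Forward (HKD per HUF) = 0.018534 × 1.2014352 / 1.151329 = 0.01934061.

0.019341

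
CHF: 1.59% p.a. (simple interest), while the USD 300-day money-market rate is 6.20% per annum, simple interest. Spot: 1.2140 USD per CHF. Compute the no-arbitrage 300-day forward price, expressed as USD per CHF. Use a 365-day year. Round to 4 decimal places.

T = 300/365 years.
Growth of 1 USD over T: 1 + 0.0620×300/365 = 1.0509589.
CHF accumulates by 1 + 0.0159×300/365 = 1.0130685.
CIP: F = S · (grow USD)/(grow CHF) = 1.214 × 1.0509589/1.0130685 = 1.259406 USD per CHF.

1.2594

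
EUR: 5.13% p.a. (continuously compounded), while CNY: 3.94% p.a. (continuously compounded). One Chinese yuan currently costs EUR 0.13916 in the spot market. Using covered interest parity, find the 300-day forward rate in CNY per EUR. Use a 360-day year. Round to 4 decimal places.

7.1151

T = 300/360 years.
Growth of 1 EUR over T: e^(0.0513×300/360) = 1.0436769.
CNY accumulates by e^(0.0394×300/360) = 1.0333783.
CIP: F = S · (grow EUR)/(grow CNY) = 0.13916 × 1.0436769/1.0333783 = 0.1405469 EUR per CNY.
Quoted the other way: 1/0.1405469 = 7.1151 CNY per EUR.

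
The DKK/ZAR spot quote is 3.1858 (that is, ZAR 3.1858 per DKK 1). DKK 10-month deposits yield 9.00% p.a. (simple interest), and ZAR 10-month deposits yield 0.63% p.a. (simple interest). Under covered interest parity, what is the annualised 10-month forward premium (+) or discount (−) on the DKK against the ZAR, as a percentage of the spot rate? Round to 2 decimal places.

-7.79%

T = 10/12 years.
No-arbitrage forward: 3.1858 × 1.005250 / 1.075000 = 2.9790934 ZAR/DKK.
Annualised premium = (F − S)/S × (1/T) = (2.9790934 − 3.1858)/3.1858 ÷ (10/12) = -7.79%.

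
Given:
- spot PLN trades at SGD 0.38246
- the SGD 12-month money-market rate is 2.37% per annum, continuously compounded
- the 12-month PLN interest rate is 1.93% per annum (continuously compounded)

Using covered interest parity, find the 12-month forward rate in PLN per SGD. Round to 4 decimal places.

2.6032

T = 1 year.
Growth of 1 SGD over T: e^(0.0237×1) = 1.0239831.
PLN accumulates by e^(0.0193×1) = 1.0194874.
CIP: F = S · (grow SGD)/(grow PLN) = 0.38246 × 1.0239831/1.0194874 = 0.3841466 SGD per PLN.
Quoted the other way: 1/0.3841466 = 2.6032 PLN per SGD.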